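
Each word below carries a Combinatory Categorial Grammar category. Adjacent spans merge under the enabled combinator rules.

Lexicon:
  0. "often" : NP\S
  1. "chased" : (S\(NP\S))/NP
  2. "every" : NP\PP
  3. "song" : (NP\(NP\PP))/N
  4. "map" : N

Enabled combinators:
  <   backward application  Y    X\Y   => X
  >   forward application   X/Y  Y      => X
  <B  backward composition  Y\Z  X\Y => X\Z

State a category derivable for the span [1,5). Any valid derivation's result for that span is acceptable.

[0,5] S   <
  [0,1] "often" : NP\S
  [1,5] S\(NP\S)   >
    [1,2] "chased" : (S\(NP\S))/NP
    [2,5] NP   <
      [2,3] "every" : NP\PP
      [3,5] NP\(NP\PP)   >
        [3,4] "song" : (NP\(NP\PP))/N
        [4,5] "map" : N

S\(NP\S)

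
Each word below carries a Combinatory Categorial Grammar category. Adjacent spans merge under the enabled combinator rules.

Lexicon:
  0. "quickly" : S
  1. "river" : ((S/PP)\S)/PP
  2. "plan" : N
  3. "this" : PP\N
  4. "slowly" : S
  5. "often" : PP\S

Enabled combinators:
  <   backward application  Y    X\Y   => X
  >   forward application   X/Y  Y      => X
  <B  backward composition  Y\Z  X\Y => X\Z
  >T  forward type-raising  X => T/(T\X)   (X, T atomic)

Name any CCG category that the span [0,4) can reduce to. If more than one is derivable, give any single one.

[0,6] S   >
  [0,4] S/PP   <
    [0,1] "quickly" : S
    [1,4] (S/PP)\S   >
      [1,2] "river" : ((S/PP)\S)/PP
      [2,4] PP   <
        [2,3] "plan" : N
        [3,4] "this" : PP\N
  [4,6] PP   <
    [4,5] "slowly" : S
    [5,6] "often" : PP\S

S/PP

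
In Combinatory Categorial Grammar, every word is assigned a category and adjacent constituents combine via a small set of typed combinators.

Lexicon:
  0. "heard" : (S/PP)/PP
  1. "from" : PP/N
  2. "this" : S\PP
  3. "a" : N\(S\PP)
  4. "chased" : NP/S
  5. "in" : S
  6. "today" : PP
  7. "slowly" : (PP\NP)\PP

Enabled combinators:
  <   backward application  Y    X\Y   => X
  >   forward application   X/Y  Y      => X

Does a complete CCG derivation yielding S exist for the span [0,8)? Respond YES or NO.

YES

[0,8] S   >
  [0,4] S/PP   >
    [0,1] "heard" : (S/PP)/PP
    [1,4] PP   >
      [1,2] "from" : PP/N
      [2,4] N   <
        [2,3] "this" : S\PP
        [3,4] "a" : N\(S\PP)
  [4,8] PP   <
    [4,6] NP   >
      [4,5] "chased" : NP/S
      [5,6] "in" : S
    [6,8] PP\NP   <
      [6,7] "today" : PP
      [7,8] "slowly" : (PP\NP)\PP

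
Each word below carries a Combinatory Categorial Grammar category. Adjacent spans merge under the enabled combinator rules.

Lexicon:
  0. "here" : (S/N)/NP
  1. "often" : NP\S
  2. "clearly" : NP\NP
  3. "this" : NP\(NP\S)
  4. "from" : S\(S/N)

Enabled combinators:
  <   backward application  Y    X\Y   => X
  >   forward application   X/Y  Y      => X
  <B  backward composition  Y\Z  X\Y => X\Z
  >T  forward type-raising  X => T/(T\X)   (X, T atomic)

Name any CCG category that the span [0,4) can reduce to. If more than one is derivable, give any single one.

[0,5] S   <
  [0,4] S/N   >
    [0,1] "here" : (S/N)/NP
    [1,4] NP   <
      [1,3] NP\S   <B
        [1,2] "often" : NP\S
        [2,3] "clearly" : NP\NP
      [3,4] "this" : NP\(NP\S)
  [4,5] "from" : S\(S/N)

S/N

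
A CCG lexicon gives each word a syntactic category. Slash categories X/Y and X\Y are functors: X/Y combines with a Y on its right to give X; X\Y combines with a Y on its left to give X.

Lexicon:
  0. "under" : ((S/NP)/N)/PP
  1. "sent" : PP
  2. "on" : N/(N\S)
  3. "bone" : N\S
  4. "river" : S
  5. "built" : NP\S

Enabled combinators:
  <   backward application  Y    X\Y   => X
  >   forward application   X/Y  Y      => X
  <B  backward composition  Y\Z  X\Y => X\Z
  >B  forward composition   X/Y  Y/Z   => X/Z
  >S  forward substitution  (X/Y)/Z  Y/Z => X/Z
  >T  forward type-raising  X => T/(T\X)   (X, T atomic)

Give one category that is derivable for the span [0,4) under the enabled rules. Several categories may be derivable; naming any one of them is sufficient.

S/NP

[0,6] S   >
  [0,4] S/NP   >
    [0,2] (S/NP)/N   >
      [0,1] "under" : ((S/NP)/N)/PP
      [1,2] "sent" : PP
    [2,4] N   >
      [2,3] "on" : N/(N\S)
      [3,4] "bone" : N\S
  [4,6] NP   >
    [4,5] NP/(NP\S)   >T
      [4,5] "river" : S
    [5,6] "built" : NP\S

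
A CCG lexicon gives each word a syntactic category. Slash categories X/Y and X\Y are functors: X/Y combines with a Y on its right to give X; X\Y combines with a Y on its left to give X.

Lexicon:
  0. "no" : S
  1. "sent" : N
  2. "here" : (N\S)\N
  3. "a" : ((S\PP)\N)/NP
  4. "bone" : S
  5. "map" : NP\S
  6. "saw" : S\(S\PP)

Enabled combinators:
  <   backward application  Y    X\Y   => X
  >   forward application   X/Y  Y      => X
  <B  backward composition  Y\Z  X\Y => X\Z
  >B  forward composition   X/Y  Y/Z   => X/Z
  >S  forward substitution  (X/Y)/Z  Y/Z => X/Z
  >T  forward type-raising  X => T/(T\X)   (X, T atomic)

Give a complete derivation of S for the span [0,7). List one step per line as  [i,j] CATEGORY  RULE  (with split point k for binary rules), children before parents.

[0,1] S  lex  "no"
[1,2] N  lex  "sent"
[2,3] (N\S)\N  lex  "here"
[1,3] N\S  <  k=2
[0,3] N  <  k=1
[3,4] ((S\PP)\N)/NP  lex  "a"
[4,5] S  lex  "bone"
[5,6] NP\S  lex  "map"
[4,6] NP  <  k=5
[3,6] (S\PP)\N  >  k=4
[0,6] S\PP  <  k=3
[6,7] S\(S\PP)  lex  "saw"
[0,7] S  <  k=6

[0,7] S   <
  [0,6] S\PP   <
    [0,3] N   <
      [0,1] "no" : S
      [1,3] N\S   <
        [1,2] "sent" : N
        [2,3] "here" : (N\S)\N
    [3,6] (S\PP)\N   >
      [3,4] "a" : ((S\PP)\N)/NP
      [4,6] NP   <
        [4,5] "bone" : S
        [5,6] "map" : NP\S
  [6,7] "saw" : S\(S\PP)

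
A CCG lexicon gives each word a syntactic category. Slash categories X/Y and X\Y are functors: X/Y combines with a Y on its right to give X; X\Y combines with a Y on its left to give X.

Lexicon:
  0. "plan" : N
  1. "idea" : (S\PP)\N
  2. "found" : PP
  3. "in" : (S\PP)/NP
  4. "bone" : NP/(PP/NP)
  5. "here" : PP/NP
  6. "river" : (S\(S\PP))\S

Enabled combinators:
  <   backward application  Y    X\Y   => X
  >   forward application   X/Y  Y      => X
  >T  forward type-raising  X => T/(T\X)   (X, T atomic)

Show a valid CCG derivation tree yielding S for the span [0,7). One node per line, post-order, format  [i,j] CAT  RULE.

[0,7] S   <
  [0,2] S\PP   <
    [0,1] "plan" : N
    [1,2] "idea" : (S\PP)\N
  [2,7] S\(S\PP)   <
    [2,6] S   <
      [2,3] "found" : PP
      [3,6] S\PP   >
        [3,4] "in" : (S\PP)/NP
        [4,6] NP   >
          [4,5] "bone" : NP/(PP/NP)
          [5,6] "here" : PP/NP
    [6,7] "river" : (S\(S\PP))\S

[0,1] N  lex  "plan"
[1,2] (S\PP)\N  lex  "idea"
[0,2] S\PP  <  k=1
[2,3] PP  lex  "found"
[3,4] (S\PP)/NP  lex  "in"
[4,5] NP/(PP/NP)  lex  "bone"
[5,6] PP/NP  lex  "here"
[4,6] NP  >  k=5
[3,6] S\PP  >  k=4
[2,6] S  <  k=3
[6,7] (S\(S\PP))\S  lex  "river"
[2,7] S\(S\PP)  <  k=6
[0,7] S  <  k=2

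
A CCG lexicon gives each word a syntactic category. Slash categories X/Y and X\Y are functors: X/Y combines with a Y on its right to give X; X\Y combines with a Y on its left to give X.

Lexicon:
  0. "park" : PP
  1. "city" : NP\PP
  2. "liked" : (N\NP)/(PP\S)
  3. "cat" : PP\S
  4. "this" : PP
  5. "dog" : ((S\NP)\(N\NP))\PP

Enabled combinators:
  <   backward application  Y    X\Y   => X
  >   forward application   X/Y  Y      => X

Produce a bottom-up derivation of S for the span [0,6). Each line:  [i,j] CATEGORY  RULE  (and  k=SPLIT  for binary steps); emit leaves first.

[0,6] S   <
  [0,2] NP   <
    [0,1] "park" : PP
    [1,2] "city" : NP\PP
  [2,6] S\NP   <
    [2,4] N\NP   >
      [2,3] "liked" : (N\NP)/(PP\S)
      [3,4] "cat" : PP\S
    [4,6] (S\NP)\(N\NP)   <
      [4,5] "this" : PP
      [5,6] "dog" : ((S\NP)\(N\NP))\PP

[0,1] PP  lex  "park"
[1,2] NP\PP  lex  "city"
[0,2] NP  <  k=1
[2,3] (N\NP)/(PP\S)  lex  "liked"
[3,4] PP\S  lex  "cat"
[2,4] N\NP  >  k=3
[4,5] PP  lex  "this"
[5,6] ((S\NP)\(N\NP))\PP  lex  "dog"
[4,6] (S\NP)\(N\NP)  <  k=5
[2,6] S\NP  <  k=4
[0,6] S  <  k=2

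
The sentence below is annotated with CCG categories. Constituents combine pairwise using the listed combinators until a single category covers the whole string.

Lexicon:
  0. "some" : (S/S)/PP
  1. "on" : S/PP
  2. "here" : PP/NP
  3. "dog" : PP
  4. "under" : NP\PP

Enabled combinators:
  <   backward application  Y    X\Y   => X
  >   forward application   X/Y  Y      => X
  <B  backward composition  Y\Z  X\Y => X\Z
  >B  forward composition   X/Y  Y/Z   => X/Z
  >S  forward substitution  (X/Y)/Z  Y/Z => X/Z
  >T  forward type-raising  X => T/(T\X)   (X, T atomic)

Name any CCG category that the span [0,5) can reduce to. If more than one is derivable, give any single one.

S

[0,5] S   >
  [0,3] S/NP   >B
    [0,2] S/PP   >S
      [0,1] "some" : (S/S)/PP
      [1,2] "on" : S/PP
    [2,3] "here" : PP/NP
  [3,5] NP   >
    [3,4] NP/(NP\PP)   >T
      [3,4] "dog" : PP
    [4,5] "under" : NP\PP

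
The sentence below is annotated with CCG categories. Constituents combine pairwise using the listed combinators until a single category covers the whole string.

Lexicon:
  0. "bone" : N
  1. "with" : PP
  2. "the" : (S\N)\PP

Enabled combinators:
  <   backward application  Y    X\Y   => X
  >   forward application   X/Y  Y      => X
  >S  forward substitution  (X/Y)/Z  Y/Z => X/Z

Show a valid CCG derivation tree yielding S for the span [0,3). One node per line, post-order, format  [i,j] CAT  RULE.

[0,3] S   <
  [0,1] "bone" : N
  [1,3] S\N   <
    [1,2] "with" : PP
    [2,3] "the" : (S\N)\PP

[0,1] N  lex  "bone"
[1,2] PP  lex  "with"
[2,3] (S\N)\PP  lex  "the"
[1,3] S\N  <  k=2
[0,3] S  <  k=1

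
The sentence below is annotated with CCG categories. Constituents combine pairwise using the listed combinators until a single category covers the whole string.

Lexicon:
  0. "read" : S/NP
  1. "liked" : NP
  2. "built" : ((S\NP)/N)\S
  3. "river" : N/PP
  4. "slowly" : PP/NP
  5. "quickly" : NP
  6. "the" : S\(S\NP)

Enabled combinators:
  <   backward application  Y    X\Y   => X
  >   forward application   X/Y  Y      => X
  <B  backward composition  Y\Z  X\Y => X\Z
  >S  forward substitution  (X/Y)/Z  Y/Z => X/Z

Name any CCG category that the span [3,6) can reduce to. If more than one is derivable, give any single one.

N

[0,7] S   <
  [0,6] S\NP   >
    [0,3] (S\NP)/N   <
      [0,2] S   >
        [0,1] "read" : S/NP
        [1,2] "liked" : NP
      [2,3] "built" : ((S\NP)/N)\S
    [3,6] N   >
      [3,4] "river" : N/PP
      [4,6] PP   >
        [4,5] "slowly" : PP/NP
        [5,6] "quickly" : NP
  [6,7] "the" : S\(S\NP)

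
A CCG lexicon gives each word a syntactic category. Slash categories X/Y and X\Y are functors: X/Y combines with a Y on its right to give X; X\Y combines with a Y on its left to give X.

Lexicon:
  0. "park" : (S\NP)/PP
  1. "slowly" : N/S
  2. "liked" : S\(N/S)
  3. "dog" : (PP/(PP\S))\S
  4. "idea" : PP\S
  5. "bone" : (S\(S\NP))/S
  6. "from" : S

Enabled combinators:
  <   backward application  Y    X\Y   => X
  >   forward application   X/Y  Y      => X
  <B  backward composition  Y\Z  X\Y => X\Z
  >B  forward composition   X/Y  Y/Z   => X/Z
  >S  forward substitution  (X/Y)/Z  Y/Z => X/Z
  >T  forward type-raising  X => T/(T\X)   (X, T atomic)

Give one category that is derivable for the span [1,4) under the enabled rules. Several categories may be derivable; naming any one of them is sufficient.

PP/(PP\S)

[0,7] S   <
  [0,5] S\NP   >
    [0,1] "park" : (S\NP)/PP
    [1,5] PP   >
      [1,4] PP/(PP\S)   <
        [1,3] S   <
          [1,2] "slowly" : N/S
          [2,3] "liked" : S\(N/S)
        [3,4] "dog" : (PP/(PP\S))\S
      [4,5] "idea" : PP\S
  [5,7] S\(S\NP)   >
    [5,6] "bone" : (S\(S\NP))/S
    [6,7] "from" : S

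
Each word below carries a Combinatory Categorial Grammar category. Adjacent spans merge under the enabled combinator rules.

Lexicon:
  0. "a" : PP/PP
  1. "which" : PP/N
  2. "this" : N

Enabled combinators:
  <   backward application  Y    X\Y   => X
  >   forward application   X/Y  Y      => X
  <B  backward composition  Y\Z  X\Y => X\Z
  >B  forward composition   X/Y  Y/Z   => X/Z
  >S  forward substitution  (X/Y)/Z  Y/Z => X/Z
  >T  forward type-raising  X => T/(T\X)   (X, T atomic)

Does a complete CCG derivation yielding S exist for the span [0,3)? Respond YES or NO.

PP/PP PP/N N
CKY chart[0,3] = {N/(N\PP), NP/(NP\PP), PP, PP/(N\N), PP/(PP\PP), S/(S\PP)}; S ∉ chart

NO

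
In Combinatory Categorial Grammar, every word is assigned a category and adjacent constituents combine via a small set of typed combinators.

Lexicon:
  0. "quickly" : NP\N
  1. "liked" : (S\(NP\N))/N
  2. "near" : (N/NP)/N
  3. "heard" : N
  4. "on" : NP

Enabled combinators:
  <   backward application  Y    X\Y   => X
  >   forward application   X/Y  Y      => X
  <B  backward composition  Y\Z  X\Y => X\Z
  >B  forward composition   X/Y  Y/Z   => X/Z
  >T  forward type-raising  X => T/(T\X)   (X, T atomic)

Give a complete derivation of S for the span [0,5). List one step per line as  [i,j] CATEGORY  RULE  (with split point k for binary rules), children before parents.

[0,5] S   <
  [0,1] "quickly" : NP\N
  [1,5] S\(NP\N)   >
    [1,2] "liked" : (S\(NP\N))/N
    [2,5] N   >
      [2,4] N/NP   >
        [2,3] "near" : (N/NP)/N
        [3,4] "heard" : N
      [4,5] "on" : NP

[0,1] NP\N  lex  "quickly"
[1,2] (S\(NP\N))/N  lex  "liked"
[2,3] (N/NP)/N  lex  "near"
[3,4] N  lex  "heard"
[2,4] N/NP  >  k=3
[4,5] NP  lex  "on"
[2,5] N  >  k=4
[1,5] S\(NP\N)  >  k=2
[0,5] S  <  k=1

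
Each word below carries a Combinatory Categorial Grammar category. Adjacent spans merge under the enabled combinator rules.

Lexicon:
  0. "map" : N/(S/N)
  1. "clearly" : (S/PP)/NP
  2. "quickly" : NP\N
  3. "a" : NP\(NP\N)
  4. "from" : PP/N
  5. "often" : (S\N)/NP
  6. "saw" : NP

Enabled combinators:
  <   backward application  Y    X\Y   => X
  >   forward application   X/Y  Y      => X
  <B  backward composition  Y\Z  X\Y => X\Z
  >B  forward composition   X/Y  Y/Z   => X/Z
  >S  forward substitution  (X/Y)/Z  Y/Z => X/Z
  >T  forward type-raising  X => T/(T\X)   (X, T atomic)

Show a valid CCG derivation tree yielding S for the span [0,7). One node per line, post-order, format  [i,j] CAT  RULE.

[0,7] S   <
  [0,5] N   >
    [0,1] "map" : N/(S/N)
    [1,5] S/N   >B
      [1,4] S/PP   >
        [1,2] "clearly" : (S/PP)/NP
        [2,4] NP   <
          [2,3] "quickly" : NP\N
          [3,4] "a" : NP\(NP\N)
      [4,5] "from" : PP/N
  [5,7] S\N   >
    [5,6] "often" : (S\N)/NP
    [6,7] "saw" : NP

[0,1] N/(S/N)  lex  "map"
[1,2] (S/PP)/NP  lex  "clearly"
[2,3] NP\N  lex  "quickly"
[3,4] NP\(NP\N)  lex  "a"
[2,4] NP  <  k=3
[1,4] S/PP  >  k=2
[4,5] PP/N  lex  "from"
[1,5] S/N  >B  k=4
[0,5] N  >  k=1
[5,6] (S\N)/NP  lex  "often"
[6,7] NP  lex  "saw"
[5,7] S\N  >  k=6
[0,7] S  <  k=5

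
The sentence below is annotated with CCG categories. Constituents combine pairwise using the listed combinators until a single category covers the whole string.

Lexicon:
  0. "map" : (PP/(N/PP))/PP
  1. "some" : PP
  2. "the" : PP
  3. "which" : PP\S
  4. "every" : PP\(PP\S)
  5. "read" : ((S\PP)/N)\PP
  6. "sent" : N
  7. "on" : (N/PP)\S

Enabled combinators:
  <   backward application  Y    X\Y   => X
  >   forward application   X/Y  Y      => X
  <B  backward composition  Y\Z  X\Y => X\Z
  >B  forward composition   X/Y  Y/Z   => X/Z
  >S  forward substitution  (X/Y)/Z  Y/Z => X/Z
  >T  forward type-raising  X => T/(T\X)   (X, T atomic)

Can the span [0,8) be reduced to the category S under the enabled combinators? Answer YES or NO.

(PP/(N/PP))/PP PP PP PP\S PP\(PP\S) ((S\PP)/N)\PP N (N/PP)\S
CKY chart[0,8] = {N/(N\PP), NP/(NP\PP), PP, PP/(PP\PP), S/(S\PP)}; S ∉ chart

NO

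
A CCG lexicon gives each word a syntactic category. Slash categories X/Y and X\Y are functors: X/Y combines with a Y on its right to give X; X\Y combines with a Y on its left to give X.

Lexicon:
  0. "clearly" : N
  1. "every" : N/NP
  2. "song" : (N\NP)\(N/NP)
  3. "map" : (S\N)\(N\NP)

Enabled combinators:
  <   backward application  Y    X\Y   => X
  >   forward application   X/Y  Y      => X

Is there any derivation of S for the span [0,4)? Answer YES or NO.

[0,4] S   <
  [0,1] "clearly" : N
  [1,4] S\N   <
    [1,3] N\NP   <
      [1,2] "every" : N/NP
      [2,3] "song" : (N\NP)\(N/NP)
    [3,4] "map" : (S\N)\(N\NP)

YES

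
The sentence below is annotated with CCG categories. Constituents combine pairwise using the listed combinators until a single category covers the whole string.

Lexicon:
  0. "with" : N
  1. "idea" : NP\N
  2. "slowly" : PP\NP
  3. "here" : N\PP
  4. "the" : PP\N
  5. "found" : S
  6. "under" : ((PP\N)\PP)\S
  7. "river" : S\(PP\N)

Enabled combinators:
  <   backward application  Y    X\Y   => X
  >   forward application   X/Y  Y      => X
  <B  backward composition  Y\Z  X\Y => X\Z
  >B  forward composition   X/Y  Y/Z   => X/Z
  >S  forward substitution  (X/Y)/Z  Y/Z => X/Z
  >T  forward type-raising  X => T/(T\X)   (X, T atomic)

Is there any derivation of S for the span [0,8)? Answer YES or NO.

[0,8] S   <
  [0,5] PP   <
    [0,4] N   <
      [0,3] PP   <
        [0,2] NP   <
          [0,1] "with" : N
          [1,2] "idea" : NP\N
        [2,3] "slowly" : PP\NP
      [3,4] "here" : N\PP
    [4,5] "the" : PP\N
  [5,8] S\PP   <B
    [5,7] (PP\N)\PP   <
      [5,6] "found" : S
      [6,7] "under" : ((PP\N)\PP)\S
    [7,8] "river" : S\(PP\N)

YES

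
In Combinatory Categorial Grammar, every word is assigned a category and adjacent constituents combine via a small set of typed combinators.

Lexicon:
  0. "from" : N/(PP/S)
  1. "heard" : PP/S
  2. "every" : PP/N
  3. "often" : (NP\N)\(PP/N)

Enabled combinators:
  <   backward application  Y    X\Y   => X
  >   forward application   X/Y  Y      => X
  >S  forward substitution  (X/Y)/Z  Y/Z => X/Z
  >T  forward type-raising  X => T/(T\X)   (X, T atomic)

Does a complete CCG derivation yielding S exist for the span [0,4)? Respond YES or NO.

N/(PP/S) PP/S PP/N (NP\N)\(PP/N)
CKY chart[0,4] = {N/(N\NP), NP, NP/(NP\NP), PP/(PP\NP), S/(S\NP)}; S ∉ chart

NO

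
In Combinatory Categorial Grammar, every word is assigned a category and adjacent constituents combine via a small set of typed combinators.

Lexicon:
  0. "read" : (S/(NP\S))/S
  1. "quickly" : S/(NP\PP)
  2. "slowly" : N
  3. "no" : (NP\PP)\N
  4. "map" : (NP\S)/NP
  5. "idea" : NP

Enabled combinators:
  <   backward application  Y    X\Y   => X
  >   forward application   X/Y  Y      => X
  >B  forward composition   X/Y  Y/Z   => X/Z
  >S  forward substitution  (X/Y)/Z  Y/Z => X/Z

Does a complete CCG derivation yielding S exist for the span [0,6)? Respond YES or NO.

[0,6] S   >
  [0,4] S/(NP\S)   >
    [0,1] "read" : (S/(NP\S))/S
    [1,4] S   >
      [1,2] "quickly" : S/(NP\PP)
      [2,4] NP\PP   <
        [2,3] "slowly" : N
        [3,4] "no" : (NP\PP)\N
  [4,6] NP\S   >
    [4,5] "map" : (NP\S)/NP
    [5,6] "idea" : NP

YES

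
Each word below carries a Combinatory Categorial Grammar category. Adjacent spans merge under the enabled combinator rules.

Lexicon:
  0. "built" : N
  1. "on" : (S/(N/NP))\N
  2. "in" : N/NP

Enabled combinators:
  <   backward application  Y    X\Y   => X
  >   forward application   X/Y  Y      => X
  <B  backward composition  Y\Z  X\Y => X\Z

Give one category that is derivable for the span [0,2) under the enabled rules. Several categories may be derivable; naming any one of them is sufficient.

[0,3] S   >
  [0,2] S/(N/NP)   <
    [0,1] "built" : N
    [1,2] "on" : (S/(N/NP))\N
  [2,3] "in" : N/NP

S/(N/NP)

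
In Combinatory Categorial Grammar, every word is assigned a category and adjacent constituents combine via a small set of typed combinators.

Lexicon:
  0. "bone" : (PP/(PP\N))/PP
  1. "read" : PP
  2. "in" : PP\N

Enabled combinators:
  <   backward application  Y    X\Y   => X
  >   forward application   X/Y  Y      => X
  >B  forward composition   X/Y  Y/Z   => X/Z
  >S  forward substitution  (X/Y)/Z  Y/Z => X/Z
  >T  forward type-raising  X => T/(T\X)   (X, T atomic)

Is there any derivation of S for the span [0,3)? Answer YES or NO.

NO

(PP/(PP\N))/PP PP PP\N
CKY chart[0,3] = {N/(N\PP), NP/(NP\PP), PP, PP/(PP\PP), S/(S\PP)}; S ∉ chart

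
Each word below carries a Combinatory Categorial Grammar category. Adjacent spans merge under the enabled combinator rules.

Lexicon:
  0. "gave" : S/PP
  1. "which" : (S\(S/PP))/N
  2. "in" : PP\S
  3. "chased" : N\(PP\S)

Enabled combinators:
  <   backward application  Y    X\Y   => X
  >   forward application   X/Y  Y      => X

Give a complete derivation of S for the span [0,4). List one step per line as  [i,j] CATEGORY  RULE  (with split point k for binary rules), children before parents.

[0,1] S/PP  lex  "gave"
[1,2] (S\(S/PP))/N  lex  "which"
[2,3] PP\S  lex  "in"
[3,4] N\(PP\S)  lex  "chased"
[2,4] N  <  k=3
[1,4] S\(S/PP)  >  k=2
[0,4] S  <  k=1

[0,4] S   <
  [0,1] "gave" : S/PP
  [1,4] S\(S/PP)   >
    [1,2] "which" : (S\(S/PP))/N
    [2,4] N   <
      [2,3] "in" : PP\S
      [3,4] "chased" : N\(PP\S)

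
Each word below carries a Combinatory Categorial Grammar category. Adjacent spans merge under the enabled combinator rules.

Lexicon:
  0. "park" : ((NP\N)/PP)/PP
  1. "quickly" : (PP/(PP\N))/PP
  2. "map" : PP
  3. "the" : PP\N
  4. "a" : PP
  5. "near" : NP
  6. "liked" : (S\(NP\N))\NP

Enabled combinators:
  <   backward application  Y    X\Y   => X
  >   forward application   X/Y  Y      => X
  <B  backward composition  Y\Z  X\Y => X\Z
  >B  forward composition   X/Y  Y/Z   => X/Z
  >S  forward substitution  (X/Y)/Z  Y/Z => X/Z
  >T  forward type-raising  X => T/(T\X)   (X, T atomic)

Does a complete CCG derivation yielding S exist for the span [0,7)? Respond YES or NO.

[0,7] S   <
  [0,5] NP\N   >
    [0,4] (NP\N)/PP   >
      [0,1] "park" : ((NP\N)/PP)/PP
      [1,4] PP   >
        [1,3] PP/(PP\N)   >
          [1,2] "quickly" : (PP/(PP\N))/PP
          [2,3] "map" : PP
        [3,4] "the" : PP\N
    [4,5] "a" : PP
  [5,7] S\(NP\N)   <
    [5,6] "near" : NP
    [6,7] "liked" : (S\(NP\N))\NP

YES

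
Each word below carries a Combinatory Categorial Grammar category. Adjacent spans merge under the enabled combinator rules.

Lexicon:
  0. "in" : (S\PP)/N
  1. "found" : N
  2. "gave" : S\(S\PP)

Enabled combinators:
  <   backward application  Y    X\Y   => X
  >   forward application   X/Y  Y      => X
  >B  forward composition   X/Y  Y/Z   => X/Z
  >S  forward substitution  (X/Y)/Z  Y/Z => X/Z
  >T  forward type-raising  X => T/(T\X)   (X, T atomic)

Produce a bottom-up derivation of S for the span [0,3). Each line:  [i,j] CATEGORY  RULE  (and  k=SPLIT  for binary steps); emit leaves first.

[0,1] (S\PP)/N  lex  "in"
[1,2] N  lex  "found"
[0,2] S\PP  >  k=1
[2,3] S\(S\PP)  lex  "gave"
[0,3] S  <  k=2

[0,3] S   <
  [0,2] S\PP   >
    [0,1] "in" : (S\PP)/N
    [1,2] "found" : N
  [2,3] "gave" : S\(S\PP)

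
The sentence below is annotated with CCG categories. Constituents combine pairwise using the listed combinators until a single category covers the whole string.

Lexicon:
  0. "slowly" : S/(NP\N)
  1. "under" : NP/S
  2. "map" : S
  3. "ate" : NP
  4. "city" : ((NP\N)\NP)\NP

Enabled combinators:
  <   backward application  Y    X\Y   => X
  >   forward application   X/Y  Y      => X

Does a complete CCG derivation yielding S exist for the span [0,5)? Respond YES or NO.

[0,5] S   >
  [0,1] "slowly" : S/(NP\N)
  [1,5] NP\N   <
    [1,3] NP   >
      [1,2] "under" : NP/S
      [2,3] "map" : S
    [3,5] (NP\N)\NP   <
      [3,4] "ate" : NP
      [4,5] "city" : ((NP\N)\NP)\NP

YES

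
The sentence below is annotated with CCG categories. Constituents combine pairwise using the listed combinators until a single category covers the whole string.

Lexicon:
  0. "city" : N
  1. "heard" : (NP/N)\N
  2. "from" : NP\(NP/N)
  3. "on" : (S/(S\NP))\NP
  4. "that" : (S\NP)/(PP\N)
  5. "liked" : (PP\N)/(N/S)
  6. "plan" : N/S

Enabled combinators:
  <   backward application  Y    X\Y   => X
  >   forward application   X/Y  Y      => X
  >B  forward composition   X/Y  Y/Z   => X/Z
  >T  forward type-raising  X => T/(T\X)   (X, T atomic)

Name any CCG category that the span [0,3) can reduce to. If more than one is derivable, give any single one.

[0,7] S   >
  [0,4] S/(S\NP)   <
    [0,3] NP   <
      [0,2] NP/N   <
        [0,1] "city" : N
        [1,2] "heard" : (NP/N)\N
      [2,3] "from" : NP\(NP/N)
    [3,4] "on" : (S/(S\NP))\NP
  [4,7] S\NP   >
    [4,5] "that" : (S\NP)/(PP\N)
    [5,7] PP\N   >
      [5,6] "liked" : (PP\N)/(N/S)
      [6,7] "plan" : N/S

NP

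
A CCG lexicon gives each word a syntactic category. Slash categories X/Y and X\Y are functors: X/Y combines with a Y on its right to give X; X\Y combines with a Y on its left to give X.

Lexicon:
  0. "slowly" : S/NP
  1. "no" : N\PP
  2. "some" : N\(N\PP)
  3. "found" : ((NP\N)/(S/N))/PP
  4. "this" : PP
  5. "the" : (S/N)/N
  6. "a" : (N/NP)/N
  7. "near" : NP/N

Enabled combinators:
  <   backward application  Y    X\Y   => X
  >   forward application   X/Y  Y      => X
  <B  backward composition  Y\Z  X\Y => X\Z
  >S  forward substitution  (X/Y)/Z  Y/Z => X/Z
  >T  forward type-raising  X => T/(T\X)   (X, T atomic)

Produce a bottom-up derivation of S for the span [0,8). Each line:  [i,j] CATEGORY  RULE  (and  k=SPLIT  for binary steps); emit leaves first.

[0,8] S   >
  [0,1] "slowly" : S/NP
  [1,8] NP   <
    [1,3] N   <
      [1,2] "no" : N\PP
      [2,3] "some" : N\(N\PP)
    [3,8] NP\N   >
      [3,5] (NP\N)/(S/N)   >
        [3,4] "found" : ((NP\N)/(S/N))/PP
        [4,5] "this" : PP
      [5,8] S/N   >S
        [5,6] "the" : (S/N)/N
        [6,8] N/N   >S
          [6,7] "a" : (N/NP)/N
          [7,8] "near" : NP/N

[0,1] S/NP  lex  "slowly"
[1,2] N\PP  lex  "no"
[2,3] N\(N\PP)  lex  "some"
[1,3] N  <  k=2
[3,4] ((NP\N)/(S/N))/PP  lex  "found"
[4,5] PP  lex  "this"
[3,5] (NP\N)/(S/N)  >  k=4
[5,6] (S/N)/N  lex  "the"
[6,7] (N/NP)/N  lex  "a"
[7,8] NP/N  lex  "near"
[6,8] N/N  >S  k=7
[5,8] S/N  >S  k=6
[3,8] NP\N  >  k=5
[1,8] NP  <  k=3
[0,8] S  >  k=1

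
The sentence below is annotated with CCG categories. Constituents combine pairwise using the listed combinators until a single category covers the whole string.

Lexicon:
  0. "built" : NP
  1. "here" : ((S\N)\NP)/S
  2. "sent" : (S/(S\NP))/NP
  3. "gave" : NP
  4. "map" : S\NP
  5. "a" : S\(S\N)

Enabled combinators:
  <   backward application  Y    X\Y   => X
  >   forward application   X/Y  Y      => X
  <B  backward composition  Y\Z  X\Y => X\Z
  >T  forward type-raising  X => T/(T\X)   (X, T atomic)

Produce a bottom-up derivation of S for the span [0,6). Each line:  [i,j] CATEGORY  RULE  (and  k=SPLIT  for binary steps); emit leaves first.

[0,6] S   <
  [0,5] S\N   <
    [0,1] "built" : NP
    [1,5] (S\N)\NP   >
      [1,2] "here" : ((S\N)\NP)/S
      [2,5] S   >
        [2,4] S/(S\NP)   >
          [2,3] "sent" : (S/(S\NP))/NP
          [3,4] "gave" : NP
        [4,5] "map" : S\NP
  [5,6] "a" : S\(S\N)

[0,1] NP  lex  "built"
[1,2] ((S\N)\NP)/S  lex  "here"
[2,3] (S/(S\NP))/NP  lex  "sent"
[3,4] NP  lex  "gave"
[2,4] S/(S\NP)  >  k=3
[4,5] S\NP  lex  "map"
[2,5] S  >  k=4
[1,5] (S\N)\NP  >  k=2
[0,5] S\N  <  k=1
[5,6] S\(S\N)  lex  "a"
[0,6] S  <  k=5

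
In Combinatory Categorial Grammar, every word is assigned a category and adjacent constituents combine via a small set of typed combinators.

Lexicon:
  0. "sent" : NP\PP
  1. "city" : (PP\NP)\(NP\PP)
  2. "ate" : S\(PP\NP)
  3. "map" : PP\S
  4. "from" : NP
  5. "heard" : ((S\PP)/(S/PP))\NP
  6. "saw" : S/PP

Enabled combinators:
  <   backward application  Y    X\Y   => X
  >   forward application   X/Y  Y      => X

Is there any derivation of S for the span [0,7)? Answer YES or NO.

YES

[0,7] S   <
  [0,4] PP   <
    [0,3] S   <
      [0,2] PP\NP   <
        [0,1] "sent" : NP\PP
        [1,2] "city" : (PP\NP)\(NP\PP)
      [2,3] "ate" : S\(PP\NP)
    [3,4] "map" : PP\S
  [4,7] S\PP   >
    [4,6] (S\PP)/(S/PP)   <
      [4,5] "from" : NP
      [5,6] "heard" : ((S\PP)/(S/PP))\NP
    [6,7] "saw" : S/PP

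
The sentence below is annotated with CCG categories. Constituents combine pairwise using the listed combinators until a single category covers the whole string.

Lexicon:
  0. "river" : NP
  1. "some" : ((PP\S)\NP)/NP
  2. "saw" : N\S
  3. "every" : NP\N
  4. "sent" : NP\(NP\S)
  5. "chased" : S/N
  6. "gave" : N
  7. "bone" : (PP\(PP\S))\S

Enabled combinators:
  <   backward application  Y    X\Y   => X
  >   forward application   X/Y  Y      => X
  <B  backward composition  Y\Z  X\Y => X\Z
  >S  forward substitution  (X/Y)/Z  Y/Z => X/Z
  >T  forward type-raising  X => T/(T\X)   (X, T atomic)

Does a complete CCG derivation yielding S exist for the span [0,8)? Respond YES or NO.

NO

NP ((PP\S)\NP)/NP N\S NP\N NP\(NP\S) S/N N (PP\(PP\S))\S
CKY chart[0,8] = {N/(N\PP), NP/(NP\PP), PP, PP/(PP\PP), S/(S\PP)}; S ∉ chart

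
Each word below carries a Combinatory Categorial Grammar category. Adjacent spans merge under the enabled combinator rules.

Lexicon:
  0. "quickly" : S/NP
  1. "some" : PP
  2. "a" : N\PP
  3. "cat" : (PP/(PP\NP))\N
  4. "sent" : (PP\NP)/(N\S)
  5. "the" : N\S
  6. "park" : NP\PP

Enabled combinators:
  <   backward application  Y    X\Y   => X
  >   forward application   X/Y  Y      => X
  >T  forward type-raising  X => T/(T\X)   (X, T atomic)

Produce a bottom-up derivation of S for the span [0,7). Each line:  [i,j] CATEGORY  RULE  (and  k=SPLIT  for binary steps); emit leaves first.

[0,7] S   >
  [0,1] "quickly" : S/NP
  [1,7] NP   <
    [1,6] PP   >
      [1,4] PP/(PP\NP)   <
        [1,3] N   <
          [1,2] "some" : PP
          [2,3] "a" : N\PP
        [3,4] "cat" : (PP/(PP\NP))\N
      [4,6] PP\NP   >
        [4,5] "sent" : (PP\NP)/(N\S)
        [5,6] "the" : N\S
    [6,7] "park" : NP\PP

[0,1] S/NP  lex  "quickly"
[1,2] PP  lex  "some"
[2,3] N\PP  lex  "a"
[1,3] N  <  k=2
[3,4] (PP/(PP\NP))\N  lex  "cat"
[1,4] PP/(PP\NP)  <  k=3
[4,5] (PP\NP)/(N\S)  lex  "sent"
[5,6] N\S  lex  "the"
[4,6] PP\NP  >  k=5
[1,6] PP  >  k=4
[6,7] NP\PP  lex  "park"
[1,7] NP  <  k=6
[0,7] S  >  k=1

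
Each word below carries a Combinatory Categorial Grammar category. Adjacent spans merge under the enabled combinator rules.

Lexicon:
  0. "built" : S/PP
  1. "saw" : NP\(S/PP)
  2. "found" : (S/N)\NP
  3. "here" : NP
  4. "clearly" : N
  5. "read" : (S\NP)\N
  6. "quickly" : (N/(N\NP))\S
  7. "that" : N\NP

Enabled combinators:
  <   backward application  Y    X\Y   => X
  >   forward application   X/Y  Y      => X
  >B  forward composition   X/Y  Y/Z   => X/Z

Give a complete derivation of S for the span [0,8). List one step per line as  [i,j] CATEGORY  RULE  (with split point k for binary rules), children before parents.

[0,1] S/PP  lex  "built"
[1,2] NP\(S/PP)  lex  "saw"
[0,2] NP  <  k=1
[2,3] (S/N)\NP  lex  "found"
[0,3] S/N  <  k=2
[3,4] NP  lex  "here"
[4,5] N  lex  "clearly"
[5,6] (S\NP)\N  lex  "read"
[4,6] S\NP  <  k=5
[3,6] S  <  k=4
[6,7] (N/(N\NP))\S  lex  "quickly"
[3,7] N/(N\NP)  <  k=6
[7,8] N\NP  lex  "that"
[3,8] N  >  k=7
[0,8] S  >  k=3

[0,8] S   >
  [0,3] S/N   <
    [0,2] NP   <
      [0,1] "built" : S/PP
      [1,2] "saw" : NP\(S/PP)
    [2,3] "found" : (S/N)\NP
  [3,8] N   >
    [3,7] N/(N\NP)   <
      [3,6] S   <
        [3,4] "here" : NP
        [4,6] S\NP   <
          [4,5] "clearly" : N
          [5,6] "read" : (S\NP)\N
      [6,7] "quickly" : (N/(N\NP))\S
    [7,8] "that" : N\NP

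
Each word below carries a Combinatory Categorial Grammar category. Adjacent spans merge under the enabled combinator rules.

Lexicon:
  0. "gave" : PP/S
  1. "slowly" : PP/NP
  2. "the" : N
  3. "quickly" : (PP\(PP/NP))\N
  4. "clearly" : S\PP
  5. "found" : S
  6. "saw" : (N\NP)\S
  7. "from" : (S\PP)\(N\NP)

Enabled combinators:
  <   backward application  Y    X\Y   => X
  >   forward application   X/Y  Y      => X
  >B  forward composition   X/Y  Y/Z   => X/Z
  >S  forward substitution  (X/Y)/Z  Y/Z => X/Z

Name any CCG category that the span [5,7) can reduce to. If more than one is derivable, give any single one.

[0,8] S   <
  [0,5] PP   >
    [0,1] "gave" : PP/S
    [1,5] S   <
      [1,4] PP   <
        [1,2] "slowly" : PP/NP
        [2,4] PP\(PP/NP)   <
          [2,3] "the" : N
          [3,4] "quickly" : (PP\(PP/NP))\N
      [4,5] "clearly" : S\PP
  [5,8] S\PP   <
    [5,7] N\NP   <
      [5,6] "found" : S
      [6,7] "saw" : (N\NP)\S
    [7,8] "from" : (S\PP)\(N\NP)

N\NP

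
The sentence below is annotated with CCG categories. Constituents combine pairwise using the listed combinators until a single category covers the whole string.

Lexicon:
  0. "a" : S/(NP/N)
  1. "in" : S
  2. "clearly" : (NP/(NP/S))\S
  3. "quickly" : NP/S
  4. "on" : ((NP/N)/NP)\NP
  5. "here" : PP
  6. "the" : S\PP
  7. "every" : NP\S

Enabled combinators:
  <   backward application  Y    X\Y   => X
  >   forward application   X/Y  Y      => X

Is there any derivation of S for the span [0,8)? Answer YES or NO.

YES

[0,8] S   >
  [0,1] "a" : S/(NP/N)
  [1,8] NP/N   >
    [1,5] (NP/N)/NP   <
      [1,4] NP   >
        [1,3] NP/(NP/S)   <
          [1,2] "in" : S
          [2,3] "clearly" : (NP/(NP/S))\S
        [3,4] "quickly" : NP/S
      [4,5] "on" : ((NP/N)/NP)\NP
    [5,8] NP   <
      [5,7] S   <
        [5,6] "here" : PP
        [6,7] "the" : S\PP
      [7,8] "every" : NP\S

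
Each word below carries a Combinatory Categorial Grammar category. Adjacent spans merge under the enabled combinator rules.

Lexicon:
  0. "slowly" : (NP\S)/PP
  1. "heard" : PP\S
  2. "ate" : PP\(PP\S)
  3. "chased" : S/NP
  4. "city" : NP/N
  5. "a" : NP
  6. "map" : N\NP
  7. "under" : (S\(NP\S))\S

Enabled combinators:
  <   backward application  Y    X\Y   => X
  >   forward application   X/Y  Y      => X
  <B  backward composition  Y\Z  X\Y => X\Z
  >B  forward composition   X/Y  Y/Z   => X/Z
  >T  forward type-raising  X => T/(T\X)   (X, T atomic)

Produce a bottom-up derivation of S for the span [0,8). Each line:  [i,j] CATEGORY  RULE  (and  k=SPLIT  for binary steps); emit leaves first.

[0,8] S   <
  [0,3] NP\S   >
    [0,1] "slowly" : (NP\S)/PP
    [1,3] PP   <
      [1,2] "heard" : PP\S
      [2,3] "ate" : PP\(PP\S)
  [3,8] S\(NP\S)   <
    [3,7] S   >
      [3,5] S/N   >B
        [3,4] "chased" : S/NP
        [4,5] "city" : NP/N
      [5,7] N   <
        [5,6] "a" : NP
        [6,7] "map" : N\NP
    [7,8] "under" : (S\(NP\S))\S

[0,1] (NP\S)/PP  lex  "slowly"
[1,2] PP\S  lex  "heard"
[2,3] PP\(PP\S)  lex  "ate"
[1,3] PP  <  k=2
[0,3] NP\S  >  k=1
[3,4] S/NP  lex  "chased"
[4,5] NP/N  lex  "city"
[3,5] S/N  >B  k=4
[5,6] NP  lex  "a"
[6,7] N\NP  lex  "map"
[5,7] N  <  k=6
[3,7] S  >  k=5
[7,8] (S\(NP\S))\S  lex  "under"
[3,8] S\(NP\S)  <  k=7
[0,8] S  <  k=3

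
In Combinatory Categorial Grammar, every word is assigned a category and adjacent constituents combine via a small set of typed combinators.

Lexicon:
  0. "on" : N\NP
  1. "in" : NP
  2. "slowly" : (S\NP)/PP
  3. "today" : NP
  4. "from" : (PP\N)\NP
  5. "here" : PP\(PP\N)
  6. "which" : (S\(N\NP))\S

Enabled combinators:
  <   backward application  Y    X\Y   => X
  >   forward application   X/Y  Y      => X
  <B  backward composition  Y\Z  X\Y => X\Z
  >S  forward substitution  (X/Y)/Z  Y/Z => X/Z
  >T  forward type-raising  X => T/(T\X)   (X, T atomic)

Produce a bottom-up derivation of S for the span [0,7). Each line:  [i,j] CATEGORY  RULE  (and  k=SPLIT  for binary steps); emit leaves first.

[0,1] N\NP  lex  "on"
[1,2] NP  lex  "in"
[1,2] S/(S\NP)  >T
[2,3] (S\NP)/PP  lex  "slowly"
[3,4] NP  lex  "today"
[3,4] PP/(PP\NP)  >T
[4,5] (PP\N)\NP  lex  "from"
[5,6] PP\(PP\N)  lex  "here"
[4,6] PP\NP  <B  k=5
[3,6] PP  >  k=4
[2,6] S\NP  >  k=3
[1,6] S  >  k=2
[6,7] (S\(N\NP))\S  lex  "which"
[1,7] S\(N\NP)  <  k=6
[0,7] S  <  k=1

[0,7] S   <
  [0,1] "on" : N\NP
  [1,7] S\(N\NP)   <
    [1,6] S   >
      [1,2] S/(S\NP)   >T
        [1,2] "in" : NP
      [2,6] S\NP   >
        [2,3] "slowly" : (S\NP)/PP
        [3,6] PP   >
          [3,4] PP/(PP\NP)   >T
            [3,4] "today" : NP
          [4,6] PP\NP   <B
            [4,5] "from" : (PP\N)\NP
            [5,6] "here" : PP\(PP\N)
    [6,7] "which" : (S\(N\NP))\S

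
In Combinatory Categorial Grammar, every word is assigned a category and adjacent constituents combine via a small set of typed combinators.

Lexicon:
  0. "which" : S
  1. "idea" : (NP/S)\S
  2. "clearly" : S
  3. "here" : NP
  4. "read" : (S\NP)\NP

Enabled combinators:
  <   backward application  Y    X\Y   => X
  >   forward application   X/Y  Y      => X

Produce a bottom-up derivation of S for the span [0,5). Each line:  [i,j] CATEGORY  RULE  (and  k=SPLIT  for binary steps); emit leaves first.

[0,5] S   <
  [0,3] NP   >
    [0,2] NP/S   <
      [0,1] "which" : S
      [1,2] "idea" : (NP/S)\S
    [2,3] "clearly" : S
  [3,5] S\NP   <
    [3,4] "here" : NP
    [4,5] "read" : (S\NP)\NP

[0,1] S  lex  "which"
[1,2] (NP/S)\S  lex  "idea"
[0,2] NP/S  <  k=1
[2,3] S  lex  "clearly"
[0,3] NP  >  k=2
[3,4] NP  lex  "here"
[4,5] (S\NP)\NP  lex  "read"
[3,5] S\NP  <  k=4
[0,5] S  <  k=3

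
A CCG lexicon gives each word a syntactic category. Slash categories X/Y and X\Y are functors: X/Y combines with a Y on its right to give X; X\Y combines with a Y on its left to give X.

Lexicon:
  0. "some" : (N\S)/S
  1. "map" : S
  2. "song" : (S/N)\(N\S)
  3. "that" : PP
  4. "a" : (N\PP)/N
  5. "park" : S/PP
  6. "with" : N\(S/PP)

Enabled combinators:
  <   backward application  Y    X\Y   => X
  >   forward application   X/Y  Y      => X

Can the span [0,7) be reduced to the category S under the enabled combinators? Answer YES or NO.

YES

[0,7] S   >
  [0,3] S/N   <
    [0,2] N\S   >
      [0,1] "some" : (N\S)/S
      [1,2] "map" : S
    [2,3] "song" : (S/N)\(N\S)
  [3,7] N   <
    [3,4] "that" : PP
    [4,7] N\PP   >
      [4,5] "a" : (N\PP)/N
      [5,7] N   <
        [5,6] "park" : S/PP
        [6,7] "with" : N\(S/PP)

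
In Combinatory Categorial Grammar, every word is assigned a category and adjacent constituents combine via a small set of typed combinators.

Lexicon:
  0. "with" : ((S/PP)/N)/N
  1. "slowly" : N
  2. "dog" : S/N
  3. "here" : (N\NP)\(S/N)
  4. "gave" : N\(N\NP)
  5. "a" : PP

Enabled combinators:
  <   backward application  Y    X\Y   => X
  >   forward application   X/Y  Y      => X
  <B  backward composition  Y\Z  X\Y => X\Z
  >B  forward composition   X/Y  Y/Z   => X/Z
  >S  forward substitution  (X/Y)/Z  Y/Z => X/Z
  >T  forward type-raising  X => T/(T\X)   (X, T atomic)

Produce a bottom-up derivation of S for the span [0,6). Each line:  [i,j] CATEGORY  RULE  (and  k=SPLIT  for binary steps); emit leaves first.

[0,6] S   >
  [0,5] S/PP   >
    [0,2] (S/PP)/N   >
      [0,1] "with" : ((S/PP)/N)/N
      [1,2] "slowly" : N
    [2,5] N   <
      [2,4] N\NP   <
        [2,3] "dog" : S/N
        [3,4] "here" : (N\NP)\(S/N)
      [4,5] "gave" : N\(N\NP)
  [5,6] "a" : PP

[0,1] ((S/PP)/N)/N  lex  "with"
[1,2] N  lex  "slowly"
[0,2] (S/PP)/N  >  k=1
[2,3] S/N  lex  "dog"
[3,4] (N\NP)\(S/N)  lex  "here"
[2,4] N\NP  <  k=3
[4,5] N\(N\NP)  lex  "gave"
[2,5] N  <  k=4
[0,5] S/PP  >  k=2
[5,6] PP  lex  "a"
[0,6] S  >  k=5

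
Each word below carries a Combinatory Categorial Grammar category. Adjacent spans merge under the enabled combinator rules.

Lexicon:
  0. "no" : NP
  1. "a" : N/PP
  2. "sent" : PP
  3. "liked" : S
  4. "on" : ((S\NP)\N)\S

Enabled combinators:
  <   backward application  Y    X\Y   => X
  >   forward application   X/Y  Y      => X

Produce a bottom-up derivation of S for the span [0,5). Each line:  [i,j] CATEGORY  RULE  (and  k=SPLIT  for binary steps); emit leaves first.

[0,1] NP  lex  "no"
[1,2] N/PP  lex  "a"
[2,3] PP  lex  "sent"
[1,3] N  >  k=2
[3,4] S  lex  "liked"
[4,5] ((S\NP)\N)\S  lex  "on"
[3,5] (S\NP)\N  <  k=4
[1,5] S\NP  <  k=3
[0,5] S  <  k=1

[0,5] S   <
  [0,1] "no" : NP
  [1,5] S\NP   <
    [1,3] N   >
      [1,2] "a" : N/PP
      [2,3] "sent" : PP
    [3,5] (S\NP)\N   <
      [3,4] "liked" : S
      [4,5] "on" : ((S\NP)\N)\S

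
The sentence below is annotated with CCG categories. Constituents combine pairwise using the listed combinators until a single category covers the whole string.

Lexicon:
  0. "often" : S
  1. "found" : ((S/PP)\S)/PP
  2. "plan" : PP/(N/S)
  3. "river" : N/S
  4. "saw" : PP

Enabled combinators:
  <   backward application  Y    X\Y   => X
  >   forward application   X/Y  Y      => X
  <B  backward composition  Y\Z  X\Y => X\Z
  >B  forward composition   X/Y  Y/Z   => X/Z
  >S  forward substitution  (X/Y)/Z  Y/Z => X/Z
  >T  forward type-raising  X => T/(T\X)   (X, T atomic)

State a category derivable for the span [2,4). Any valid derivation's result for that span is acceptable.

PP

[0,5] S   >
  [0,4] S/PP   <
    [0,1] "often" : S
    [1,4] (S/PP)\S   >
      [1,2] "found" : ((S/PP)\S)/PP
      [2,4] PP   >
        [2,3] "plan" : PP/(N/S)
        [3,4] "river" : N/S
  [4,5] "saw" : PP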